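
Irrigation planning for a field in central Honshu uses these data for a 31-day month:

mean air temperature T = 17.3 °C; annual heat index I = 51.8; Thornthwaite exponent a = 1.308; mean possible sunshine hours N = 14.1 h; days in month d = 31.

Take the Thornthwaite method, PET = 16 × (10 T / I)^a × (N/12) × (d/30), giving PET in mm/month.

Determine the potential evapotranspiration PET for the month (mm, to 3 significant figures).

10T/I = 10 × 17.3 / 51.8 = 3.3398
(10T/I)^a = 3.3398^1.308 = 4.8420
Uncorrected PET = 16 × 4.8420 = 77.472 mm
Correction = (N/12)(d/30) = (14.1/12)(31/30) = 1.2142
PET = 77.472 × 1.2142 = 94.067 mm/month

94.1 mm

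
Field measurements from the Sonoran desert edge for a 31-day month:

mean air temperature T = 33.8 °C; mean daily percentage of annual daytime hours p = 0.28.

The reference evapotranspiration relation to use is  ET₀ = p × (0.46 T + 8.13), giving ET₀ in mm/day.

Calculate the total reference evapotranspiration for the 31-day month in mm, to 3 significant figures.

ET₀ = 0.28 × (0.46 × 33.8 + 8.13) = 0.28 × 23.678 = 6.6298 mm/d
Monthly total = 6.6298 × 31 = 205.524 mm

206 mm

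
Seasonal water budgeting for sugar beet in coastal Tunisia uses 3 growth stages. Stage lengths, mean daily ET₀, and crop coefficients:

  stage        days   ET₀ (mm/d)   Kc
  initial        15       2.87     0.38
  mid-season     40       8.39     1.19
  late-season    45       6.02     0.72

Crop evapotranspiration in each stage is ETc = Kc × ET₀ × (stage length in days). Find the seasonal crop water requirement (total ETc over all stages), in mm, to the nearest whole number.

611 mm

initial: 0.38 × 2.87 × 15 = 16.36 mm
mid-season: 1.19 × 8.39 × 40 = 399.36 mm
late-season: 0.72 × 6.02 × 45 = 195.05 mm
Seasonal total = 610.77 mm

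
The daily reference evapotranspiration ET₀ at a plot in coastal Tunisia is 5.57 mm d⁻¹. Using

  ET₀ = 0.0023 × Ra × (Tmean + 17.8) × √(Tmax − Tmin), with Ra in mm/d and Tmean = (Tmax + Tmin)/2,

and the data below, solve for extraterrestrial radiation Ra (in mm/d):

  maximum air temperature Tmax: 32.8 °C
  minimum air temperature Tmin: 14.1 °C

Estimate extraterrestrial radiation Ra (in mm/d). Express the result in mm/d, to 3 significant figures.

13.6 mm/d

Tmean = 23.45 °C; √ΔT = 4.3243
Ra = ET₀ / [0.0023 × (Tmean+17.8) × √ΔT] = 5.57 / (0.0023 × 41.25 × 4.3243) = 13.576 mm/d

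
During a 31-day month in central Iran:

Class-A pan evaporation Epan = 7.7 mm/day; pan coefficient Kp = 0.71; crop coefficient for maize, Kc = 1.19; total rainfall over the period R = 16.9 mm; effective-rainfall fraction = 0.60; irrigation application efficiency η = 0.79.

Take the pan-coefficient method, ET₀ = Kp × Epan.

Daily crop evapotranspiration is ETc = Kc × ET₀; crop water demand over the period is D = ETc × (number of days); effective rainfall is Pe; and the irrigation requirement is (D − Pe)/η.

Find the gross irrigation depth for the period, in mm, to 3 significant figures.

ET₀ = 0.71 × 7.7 = 5.4670 mm/d
ETc = Kc × ET₀ = 1.19 × 5.4670 = 6.5057 mm/d
Crop demand D = ETc × 31 d = 6.5057 × 31 = 201.677 mm
Pe = 0.60 × 16.9 = 10.140 mm
D − Pe = 201.677 − 10.140 = 191.537 mm
Gross irrigation = 191.537 / 0.79 = 242.452 mm

242 mm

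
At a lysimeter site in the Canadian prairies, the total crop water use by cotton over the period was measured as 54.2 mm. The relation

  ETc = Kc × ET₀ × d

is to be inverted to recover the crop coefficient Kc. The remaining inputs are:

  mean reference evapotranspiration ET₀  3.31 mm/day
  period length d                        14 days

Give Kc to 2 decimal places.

1.17

ETc = Kc × ET₀ × d  ⇒  Kc = ETc / (ET₀ × d)
Kc = 54.2 / (3.31 × 14) = 54.2 / 46.34 = 1.1696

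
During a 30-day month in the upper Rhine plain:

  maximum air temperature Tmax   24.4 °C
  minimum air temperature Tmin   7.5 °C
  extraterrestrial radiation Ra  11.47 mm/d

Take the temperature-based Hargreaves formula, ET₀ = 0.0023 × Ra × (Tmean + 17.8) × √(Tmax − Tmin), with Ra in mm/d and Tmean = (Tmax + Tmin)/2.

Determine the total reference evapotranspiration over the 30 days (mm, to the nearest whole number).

Tmean = (24.4 + 7.5)/2 = 15.95 °C
ET₀ = 0.0023 × 11.47 × (15.95 + 17.8) × √16.9 = 0.0023 × 11.47 × 33.75 × 4.1110 = 3.6603 mm/d
Over 30 days: 3.6603 × 30 = 109.809 mm

110 mm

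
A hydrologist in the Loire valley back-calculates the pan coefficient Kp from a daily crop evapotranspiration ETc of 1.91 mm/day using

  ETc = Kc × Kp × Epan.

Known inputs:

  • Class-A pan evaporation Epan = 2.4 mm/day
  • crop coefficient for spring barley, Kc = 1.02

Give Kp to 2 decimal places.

0.78

ETc = Kc × Kp × Epan  ⇒  Kp = ETc / (Kc × Epan)
Kp = 1.91 / (1.02 × 2.4) = 1.91 / 2.448 = 0.7802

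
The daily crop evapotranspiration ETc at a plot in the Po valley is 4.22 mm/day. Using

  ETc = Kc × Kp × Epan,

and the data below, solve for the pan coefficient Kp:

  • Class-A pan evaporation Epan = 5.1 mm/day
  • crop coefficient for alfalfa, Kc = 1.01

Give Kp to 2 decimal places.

ETc = Kc × Kp × Epan  ⇒  Kp = ETc / (Kc × Epan)
Kp = 4.22 / (1.01 × 5.1) = 4.22 / 5.151 = 0.8193

0.82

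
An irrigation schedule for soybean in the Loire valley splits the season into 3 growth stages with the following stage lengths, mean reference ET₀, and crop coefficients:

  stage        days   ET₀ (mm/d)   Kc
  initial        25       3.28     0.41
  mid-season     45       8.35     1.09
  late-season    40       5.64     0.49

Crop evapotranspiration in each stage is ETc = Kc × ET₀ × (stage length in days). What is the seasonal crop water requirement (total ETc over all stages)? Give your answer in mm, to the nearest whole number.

554 mm

initial: 0.41 × 3.28 × 25 = 33.62 mm
mid-season: 1.09 × 8.35 × 45 = 409.57 mm
late-season: 0.49 × 5.64 × 40 = 110.54 mm
Seasonal total = 553.73 mm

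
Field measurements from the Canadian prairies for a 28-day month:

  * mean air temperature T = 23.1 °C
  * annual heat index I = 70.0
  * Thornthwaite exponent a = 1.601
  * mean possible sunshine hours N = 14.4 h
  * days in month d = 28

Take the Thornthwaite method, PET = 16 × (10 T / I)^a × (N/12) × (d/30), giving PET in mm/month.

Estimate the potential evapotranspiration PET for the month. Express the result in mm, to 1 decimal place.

121.2 mm

10T/I = 10 × 23.1 / 70.0 = 3.3000
(10T/I)^a = 3.3000^1.601 = 6.7630
Uncorrected PET = 16 × 6.7630 = 108.208 mm
Correction = (N/12)(d/30) = (14.4/12)(28/30) = 1.1200
PET = 108.208 × 1.1200 = 121.193 mm/month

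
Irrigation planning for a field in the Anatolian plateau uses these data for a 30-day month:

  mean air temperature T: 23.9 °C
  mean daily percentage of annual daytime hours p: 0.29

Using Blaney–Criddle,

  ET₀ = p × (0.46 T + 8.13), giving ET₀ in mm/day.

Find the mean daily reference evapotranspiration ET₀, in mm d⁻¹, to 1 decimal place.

ET₀ = 0.29 × (0.46 × 23.9 + 8.13) = 0.29 × 19.124 = 5.5460 mm/d

5.5 mm d⁻¹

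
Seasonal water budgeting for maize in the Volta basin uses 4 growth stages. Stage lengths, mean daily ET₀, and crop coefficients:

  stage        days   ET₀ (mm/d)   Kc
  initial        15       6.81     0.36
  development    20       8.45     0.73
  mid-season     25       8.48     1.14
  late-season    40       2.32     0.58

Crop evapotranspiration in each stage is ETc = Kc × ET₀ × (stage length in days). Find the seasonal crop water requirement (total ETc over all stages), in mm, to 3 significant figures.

initial: 0.36 × 6.81 × 15 = 36.77 mm
development: 0.73 × 8.45 × 20 = 123.37 mm
mid-season: 1.14 × 8.48 × 25 = 241.68 mm
late-season: 0.58 × 2.32 × 40 = 53.82 mm
Seasonal total = 455.64 mm

456 mm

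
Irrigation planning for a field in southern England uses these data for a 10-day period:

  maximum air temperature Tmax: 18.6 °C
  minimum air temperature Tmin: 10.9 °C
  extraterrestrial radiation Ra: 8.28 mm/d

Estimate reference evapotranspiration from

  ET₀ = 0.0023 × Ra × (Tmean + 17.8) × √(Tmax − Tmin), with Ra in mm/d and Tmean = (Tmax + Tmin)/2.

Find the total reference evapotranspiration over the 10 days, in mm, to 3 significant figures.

Tmean = (18.6 + 10.9)/2 = 14.75 °C
ET₀ = 0.0023 × 8.28 × (14.75 + 17.8) × √7.7 = 0.0023 × 8.28 × 32.55 × 2.7749 = 1.7201 mm/d
Over 10 days: 1.7201 × 10 = 17.201 mm

17.2 mm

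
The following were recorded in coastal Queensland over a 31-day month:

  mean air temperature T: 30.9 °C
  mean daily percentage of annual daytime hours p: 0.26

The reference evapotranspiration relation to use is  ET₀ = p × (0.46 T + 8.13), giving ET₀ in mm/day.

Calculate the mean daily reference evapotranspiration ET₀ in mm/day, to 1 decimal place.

5.8 mm/day

ET₀ = 0.26 × (0.46 × 30.9 + 8.13) = 0.26 × 22.344 = 5.8094 mm/d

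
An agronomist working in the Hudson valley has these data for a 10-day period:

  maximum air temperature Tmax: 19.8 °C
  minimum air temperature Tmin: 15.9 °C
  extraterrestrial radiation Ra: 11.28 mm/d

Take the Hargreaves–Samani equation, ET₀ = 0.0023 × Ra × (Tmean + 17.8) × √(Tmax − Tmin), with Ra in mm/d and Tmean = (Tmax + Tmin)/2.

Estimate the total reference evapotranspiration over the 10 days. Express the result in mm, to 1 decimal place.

Tmean = (19.8 + 15.9)/2 = 17.85 °C
ET₀ = 0.0023 × 11.28 × (17.85 + 17.8) × √3.9 = 0.0023 × 11.28 × 35.65 × 1.9748 = 1.8265 mm/d
Over 10 days: 1.8265 × 10 = 18.265 mm

18.3 mm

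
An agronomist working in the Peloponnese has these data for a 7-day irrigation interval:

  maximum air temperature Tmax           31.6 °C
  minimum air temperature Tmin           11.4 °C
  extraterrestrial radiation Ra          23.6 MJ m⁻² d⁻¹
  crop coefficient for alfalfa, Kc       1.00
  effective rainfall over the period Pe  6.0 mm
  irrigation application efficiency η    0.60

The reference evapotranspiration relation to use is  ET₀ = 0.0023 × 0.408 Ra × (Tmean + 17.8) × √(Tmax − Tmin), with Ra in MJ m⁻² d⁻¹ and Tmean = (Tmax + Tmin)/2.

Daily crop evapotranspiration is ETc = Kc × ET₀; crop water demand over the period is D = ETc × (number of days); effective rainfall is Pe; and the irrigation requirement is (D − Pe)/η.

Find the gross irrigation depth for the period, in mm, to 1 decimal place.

Tmean = (31.6 + 11.4)/2 = 21.50 °C
0.408 Ra = 0.408 × 23.6 = 9.6288 mm/d equivalent
ET₀ = 0.0023 × 9.6288 × (21.50 + 17.8) × √20.2 = 0.0023 × 9.6288 × 39.30 × 4.4944 = 3.9117 mm/d
ETc = Kc × ET₀ = 1.00 × 3.9117 = 3.9117 mm/d
Crop demand D = ETc × 7 d = 3.9117 × 7 = 27.382 mm
D − Pe = 27.382 − 6.0 = 21.382 mm
Gross irrigation = 21.382 / 0.60 = 35.637 mm

35.6 mm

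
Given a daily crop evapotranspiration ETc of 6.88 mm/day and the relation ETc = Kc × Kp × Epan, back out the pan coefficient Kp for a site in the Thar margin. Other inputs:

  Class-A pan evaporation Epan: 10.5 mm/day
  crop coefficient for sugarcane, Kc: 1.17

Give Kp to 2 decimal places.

ETc = Kc × Kp × Epan  ⇒  Kp = ETc / (Kc × Epan)
Kp = 6.88 / (1.17 × 10.5) = 6.88 / 12.285 = 0.5600

0.56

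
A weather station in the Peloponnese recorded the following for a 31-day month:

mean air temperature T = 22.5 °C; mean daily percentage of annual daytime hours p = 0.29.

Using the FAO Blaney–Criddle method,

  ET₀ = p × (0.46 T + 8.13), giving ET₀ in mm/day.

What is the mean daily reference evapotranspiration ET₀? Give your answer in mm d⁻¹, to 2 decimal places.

5.36 mm d⁻¹

ET₀ = 0.29 × (0.46 × 22.5 + 8.13) = 0.29 × 18.480 = 5.3592 mm/d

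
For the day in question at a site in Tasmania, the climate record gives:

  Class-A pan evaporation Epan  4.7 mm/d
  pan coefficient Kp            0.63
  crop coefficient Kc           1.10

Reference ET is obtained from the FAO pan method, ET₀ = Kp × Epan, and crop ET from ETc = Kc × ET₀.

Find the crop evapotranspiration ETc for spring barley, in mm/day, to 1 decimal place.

ET₀ = 0.63 × 4.7 = 2.9610 mm/d
ETc = Kc × ET₀ = 1.10 × 2.9610 = 3.2571 mm/d

3.3 mm/day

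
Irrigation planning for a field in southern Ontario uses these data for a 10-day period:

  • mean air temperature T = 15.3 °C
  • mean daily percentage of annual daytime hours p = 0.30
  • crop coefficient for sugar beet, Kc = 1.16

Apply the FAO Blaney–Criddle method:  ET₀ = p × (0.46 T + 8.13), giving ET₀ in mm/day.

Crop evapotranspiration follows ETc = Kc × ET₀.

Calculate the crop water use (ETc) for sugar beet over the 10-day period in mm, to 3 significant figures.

52.8 mm

ET₀ = 0.30 × (0.46 × 15.3 + 8.13) = 0.30 × 15.168 = 4.5504 mm/d
ETc = Kc × ET₀ = 1.16 × 4.5504 = 5.2785 mm/d
Over 10 days: 5.2785 × 10 = 52.785 mm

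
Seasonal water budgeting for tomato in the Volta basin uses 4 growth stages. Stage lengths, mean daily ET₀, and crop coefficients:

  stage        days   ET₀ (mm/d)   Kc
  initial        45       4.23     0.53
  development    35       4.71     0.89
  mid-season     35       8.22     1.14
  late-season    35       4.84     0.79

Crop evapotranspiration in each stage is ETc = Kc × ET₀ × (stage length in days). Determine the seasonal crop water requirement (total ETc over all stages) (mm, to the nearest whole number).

709 mm

initial: 0.53 × 4.23 × 45 = 100.89 mm
development: 0.89 × 4.71 × 35 = 146.72 mm
mid-season: 1.14 × 8.22 × 35 = 327.98 mm
late-season: 0.79 × 4.84 × 35 = 133.83 mm
Seasonal total = 709.42 mm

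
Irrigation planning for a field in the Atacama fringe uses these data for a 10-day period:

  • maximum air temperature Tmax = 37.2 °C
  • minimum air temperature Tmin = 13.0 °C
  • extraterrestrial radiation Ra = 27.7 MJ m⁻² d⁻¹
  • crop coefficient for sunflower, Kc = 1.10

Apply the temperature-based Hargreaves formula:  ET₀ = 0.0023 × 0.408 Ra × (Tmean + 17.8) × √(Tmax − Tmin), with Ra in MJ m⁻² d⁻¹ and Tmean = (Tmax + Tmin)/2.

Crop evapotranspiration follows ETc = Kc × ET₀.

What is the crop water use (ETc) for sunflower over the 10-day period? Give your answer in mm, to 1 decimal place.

60.3 mm

Tmean = (37.2 + 13.0)/2 = 25.10 °C
0.408 Ra = 0.408 × 27.7 = 11.3016 mm/d equivalent
ET₀ = 0.0023 × 11.3016 × (25.10 + 17.8) × √24.2 = 0.0023 × 11.3016 × 42.90 × 4.9193 = 5.4857 mm/d
ETc = Kc × ET₀ = 1.10 × 5.4857 = 6.0343 mm/d
Over 10 days: 6.0343 × 10 = 60.343 mm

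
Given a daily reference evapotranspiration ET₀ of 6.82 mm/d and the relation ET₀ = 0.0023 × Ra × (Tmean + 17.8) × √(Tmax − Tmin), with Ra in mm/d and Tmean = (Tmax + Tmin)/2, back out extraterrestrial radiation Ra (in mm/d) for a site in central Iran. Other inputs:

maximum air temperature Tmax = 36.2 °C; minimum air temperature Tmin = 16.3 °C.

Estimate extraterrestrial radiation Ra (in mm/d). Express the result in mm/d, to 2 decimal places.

Tmean = 26.25 °C; √ΔT = 4.4609
Ra = ET₀ / [0.0023 × (Tmean+17.8) × √ΔT] = 6.82 / (0.0023 × 44.05 × 4.4609) = 15.090 mm/d

15.09 mm/d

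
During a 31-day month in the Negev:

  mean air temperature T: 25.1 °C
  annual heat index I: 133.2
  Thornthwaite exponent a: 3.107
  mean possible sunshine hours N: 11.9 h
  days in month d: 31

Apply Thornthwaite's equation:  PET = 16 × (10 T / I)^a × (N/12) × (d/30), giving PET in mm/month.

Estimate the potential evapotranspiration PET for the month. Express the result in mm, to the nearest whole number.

10T/I = 10 × 25.1 / 133.2 = 1.8844
(10T/I)^a = 1.8844^3.107 = 7.1608
Uncorrected PET = 16 × 7.1608 = 114.573 mm
Correction = (N/12)(d/30) = (11.9/12)(31/30) = 1.0247
PET = 114.573 × 1.0247 = 117.403 mm/month

117 mm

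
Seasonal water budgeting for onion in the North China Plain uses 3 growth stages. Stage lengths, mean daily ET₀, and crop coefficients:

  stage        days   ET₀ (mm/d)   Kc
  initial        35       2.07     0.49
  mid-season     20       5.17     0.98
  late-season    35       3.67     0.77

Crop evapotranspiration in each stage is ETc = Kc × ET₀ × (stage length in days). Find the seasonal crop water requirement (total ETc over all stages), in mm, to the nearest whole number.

236 mm

initial: 0.49 × 2.07 × 35 = 35.50 mm
mid-season: 0.98 × 5.17 × 20 = 101.33 mm
late-season: 0.77 × 3.67 × 35 = 98.91 mm
Seasonal total = 235.74 mm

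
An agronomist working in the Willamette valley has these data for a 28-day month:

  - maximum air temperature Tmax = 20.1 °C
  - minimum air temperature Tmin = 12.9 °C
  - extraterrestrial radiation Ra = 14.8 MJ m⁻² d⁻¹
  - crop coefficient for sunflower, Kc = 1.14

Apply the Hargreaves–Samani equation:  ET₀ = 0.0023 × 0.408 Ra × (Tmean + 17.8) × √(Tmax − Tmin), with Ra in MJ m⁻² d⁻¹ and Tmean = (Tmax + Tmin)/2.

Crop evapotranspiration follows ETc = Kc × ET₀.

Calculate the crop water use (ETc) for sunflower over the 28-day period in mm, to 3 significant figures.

40.8 mm

Tmean = (20.1 + 12.9)/2 = 16.50 °C
0.408 Ra = 0.408 × 14.8 = 6.0384 mm/d equivalent
ET₀ = 0.0023 × 6.0384 × (16.50 + 17.8) × √7.2 = 0.0023 × 6.0384 × 34.30 × 2.6833 = 1.2782 mm/d
ETc = Kc × ET₀ = 1.14 × 1.2782 = 1.4571 mm/d
Over 28 days: 1.4571 × 28 = 40.799 mm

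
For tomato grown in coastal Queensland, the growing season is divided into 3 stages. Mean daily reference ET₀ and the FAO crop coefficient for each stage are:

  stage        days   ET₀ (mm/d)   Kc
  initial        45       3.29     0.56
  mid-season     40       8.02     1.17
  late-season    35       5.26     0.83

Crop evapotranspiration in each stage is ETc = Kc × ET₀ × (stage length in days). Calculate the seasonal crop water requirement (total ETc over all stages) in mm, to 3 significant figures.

initial: 0.56 × 3.29 × 45 = 82.91 mm
mid-season: 1.17 × 8.02 × 40 = 375.34 mm
late-season: 0.83 × 5.26 × 35 = 152.80 mm
Seasonal total = 611.05 mm

611 mm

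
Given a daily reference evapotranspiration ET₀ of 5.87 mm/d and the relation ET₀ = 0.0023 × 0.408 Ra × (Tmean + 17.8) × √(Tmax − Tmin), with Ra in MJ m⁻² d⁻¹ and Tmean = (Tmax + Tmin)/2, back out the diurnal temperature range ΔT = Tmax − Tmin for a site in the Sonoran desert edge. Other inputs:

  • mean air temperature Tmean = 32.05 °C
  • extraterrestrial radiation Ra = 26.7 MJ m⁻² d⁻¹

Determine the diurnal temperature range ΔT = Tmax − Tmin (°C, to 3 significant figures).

√ΔT = ET₀ / [0.0023 × 0.408 × Ra × (Tmean+17.8)] = 5.87 / (0.0023 × 10.8936 × 49.85) = 4.6997
ΔT = 4.6997² = 22.087 °C

22.1 °C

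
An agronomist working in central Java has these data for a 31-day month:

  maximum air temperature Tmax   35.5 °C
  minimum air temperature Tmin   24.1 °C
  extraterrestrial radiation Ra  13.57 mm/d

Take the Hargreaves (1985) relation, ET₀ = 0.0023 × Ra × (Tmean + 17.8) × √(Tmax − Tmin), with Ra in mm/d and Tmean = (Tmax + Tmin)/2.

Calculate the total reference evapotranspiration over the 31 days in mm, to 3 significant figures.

Tmean = (35.5 + 24.1)/2 = 29.80 °C
ET₀ = 0.0023 × 13.57 × (29.80 + 17.8) × √11.4 = 0.0023 × 13.57 × 47.60 × 3.3764 = 5.0161 mm/d
Over 31 days: 5.0161 × 31 = 155.499 mm

155 mm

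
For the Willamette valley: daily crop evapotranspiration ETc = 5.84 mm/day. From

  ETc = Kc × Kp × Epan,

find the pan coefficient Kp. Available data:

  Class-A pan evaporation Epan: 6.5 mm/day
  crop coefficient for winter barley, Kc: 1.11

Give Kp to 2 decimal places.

ETc = Kc × Kp × Epan  ⇒  Kp = ETc / (Kc × Epan)
Kp = 5.84 / (1.11 × 6.5) = 5.84 / 7.215 = 0.8094

0.81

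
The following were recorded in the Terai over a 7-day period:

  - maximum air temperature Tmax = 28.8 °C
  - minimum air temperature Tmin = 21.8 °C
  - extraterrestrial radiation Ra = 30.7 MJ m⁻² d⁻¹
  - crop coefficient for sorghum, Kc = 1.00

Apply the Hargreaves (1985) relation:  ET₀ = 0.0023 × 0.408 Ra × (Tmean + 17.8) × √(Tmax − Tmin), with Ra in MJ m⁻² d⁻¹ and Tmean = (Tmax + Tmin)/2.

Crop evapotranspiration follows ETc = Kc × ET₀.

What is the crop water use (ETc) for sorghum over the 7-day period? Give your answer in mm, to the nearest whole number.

Tmean = (28.8 + 21.8)/2 = 25.30 °C
0.408 Ra = 0.408 × 30.7 = 12.5256 mm/d equivalent
ET₀ = 0.0023 × 12.5256 × (25.30 + 17.8) × √7.0 = 0.0023 × 12.5256 × 43.10 × 2.6458 = 3.2852 mm/d
ETc = Kc × ET₀ = 1.00 × 3.2852 = 3.2852 mm/d
Over 7 days: 3.2852 × 7 = 22.996 mm

23 mm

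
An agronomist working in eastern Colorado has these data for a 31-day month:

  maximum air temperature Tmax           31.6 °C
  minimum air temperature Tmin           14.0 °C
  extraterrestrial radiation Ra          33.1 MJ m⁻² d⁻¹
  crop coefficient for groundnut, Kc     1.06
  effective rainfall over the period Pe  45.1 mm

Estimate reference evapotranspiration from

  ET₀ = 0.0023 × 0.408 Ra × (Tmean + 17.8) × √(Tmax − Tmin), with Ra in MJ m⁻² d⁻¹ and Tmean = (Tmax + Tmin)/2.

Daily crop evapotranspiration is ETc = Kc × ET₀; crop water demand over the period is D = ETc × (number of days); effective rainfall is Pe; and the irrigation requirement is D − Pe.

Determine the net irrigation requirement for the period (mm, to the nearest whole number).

129 mm

Tmean = (31.6 + 14.0)/2 = 22.80 °C
0.408 Ra = 0.408 × 33.1 = 13.5048 mm/d equivalent
ET₀ = 0.0023 × 13.5048 × (22.80 + 17.8) × √17.6 = 0.0023 × 13.5048 × 40.60 × 4.1952 = 5.2905 mm/d
ETc = Kc × ET₀ = 1.06 × 5.2905 = 5.6079 mm/d
Crop demand D = ETc × 31 d = 5.6079 × 31 = 173.845 mm
D − Pe = 173.845 − 45.1 = 128.745 mm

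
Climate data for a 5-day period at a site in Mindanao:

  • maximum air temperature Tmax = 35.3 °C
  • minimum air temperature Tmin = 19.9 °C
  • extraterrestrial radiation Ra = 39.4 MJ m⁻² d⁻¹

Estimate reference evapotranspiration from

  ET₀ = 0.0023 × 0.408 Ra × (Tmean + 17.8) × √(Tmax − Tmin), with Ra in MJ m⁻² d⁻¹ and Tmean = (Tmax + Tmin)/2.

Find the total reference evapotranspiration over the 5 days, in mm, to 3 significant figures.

Tmean = (35.3 + 19.9)/2 = 27.60 °C
0.408 Ra = 0.408 × 39.4 = 16.0752 mm/d equivalent
ET₀ = 0.0023 × 16.0752 × (27.60 + 17.8) × √15.4 = 0.0023 × 16.0752 × 45.40 × 3.9243 = 6.5872 mm/d
Over 5 days: 6.5872 × 5 = 32.936 mm

32.9 mm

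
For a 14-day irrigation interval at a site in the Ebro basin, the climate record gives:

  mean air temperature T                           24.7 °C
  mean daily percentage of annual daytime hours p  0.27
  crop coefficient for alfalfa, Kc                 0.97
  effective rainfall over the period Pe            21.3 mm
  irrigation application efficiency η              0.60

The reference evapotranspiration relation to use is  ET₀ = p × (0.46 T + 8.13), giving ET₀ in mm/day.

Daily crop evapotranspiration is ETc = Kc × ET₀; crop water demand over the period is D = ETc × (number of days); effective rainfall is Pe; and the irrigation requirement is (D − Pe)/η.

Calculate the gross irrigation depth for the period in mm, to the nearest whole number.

ET₀ = 0.27 × (0.46 × 24.7 + 8.13) = 0.27 × 19.492 = 5.2628 mm/d
ETc = Kc × ET₀ = 0.97 × 5.2628 = 5.1049 mm/d
Crop demand D = ETc × 14 d = 5.1049 × 14 = 71.469 mm
D − Pe = 71.469 − 21.3 = 50.169 mm
Gross irrigation = 50.169 / 0.60 = 83.615 mm

84 mm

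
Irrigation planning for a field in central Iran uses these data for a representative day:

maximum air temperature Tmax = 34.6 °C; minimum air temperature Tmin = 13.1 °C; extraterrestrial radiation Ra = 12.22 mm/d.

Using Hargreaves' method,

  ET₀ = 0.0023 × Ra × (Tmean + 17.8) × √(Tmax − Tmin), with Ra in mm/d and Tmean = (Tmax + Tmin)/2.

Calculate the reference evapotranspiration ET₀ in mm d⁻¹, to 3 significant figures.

Tmean = (34.6 + 13.1)/2 = 23.85 °C
ET₀ = 0.0023 × 12.22 × (23.85 + 17.8) × √21.5 = 0.0023 × 12.22 × 41.65 × 4.6368 = 5.4279 mm/d

5.43 mm d⁻¹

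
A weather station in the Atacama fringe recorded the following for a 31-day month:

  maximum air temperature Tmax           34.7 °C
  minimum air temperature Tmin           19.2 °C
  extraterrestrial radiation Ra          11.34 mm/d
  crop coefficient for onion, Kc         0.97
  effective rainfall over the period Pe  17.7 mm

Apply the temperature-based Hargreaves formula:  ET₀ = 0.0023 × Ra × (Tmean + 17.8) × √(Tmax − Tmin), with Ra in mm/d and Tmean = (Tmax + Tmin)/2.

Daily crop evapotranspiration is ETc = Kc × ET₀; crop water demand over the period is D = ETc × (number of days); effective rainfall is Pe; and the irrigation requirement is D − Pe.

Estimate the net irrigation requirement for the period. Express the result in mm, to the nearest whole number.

Tmean = (34.7 + 19.2)/2 = 26.95 °C
ET₀ = 0.0023 × 11.34 × (26.95 + 17.8) × √15.5 = 0.0023 × 11.34 × 44.75 × 3.9370 = 4.5951 mm/d
ETc = Kc × ET₀ = 0.97 × 4.5951 = 4.4572 mm/d
Crop demand D = ETc × 31 d = 4.4572 × 31 = 138.173 mm
D − Pe = 138.173 − 17.7 = 120.473 mm

120 mm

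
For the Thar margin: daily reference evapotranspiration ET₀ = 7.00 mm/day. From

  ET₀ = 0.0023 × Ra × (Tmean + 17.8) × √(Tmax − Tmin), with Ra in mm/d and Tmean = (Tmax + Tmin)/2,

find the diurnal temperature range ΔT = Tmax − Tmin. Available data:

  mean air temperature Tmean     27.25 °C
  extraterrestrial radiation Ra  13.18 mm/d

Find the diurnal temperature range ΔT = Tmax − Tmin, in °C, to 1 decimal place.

√ΔT = ET₀ / [0.0023 × Ra × (Tmean+17.8)] = 7.00 / (0.0023 × 13.18 × 45.05) = 5.1258
ΔT = 5.1258² = 26.274 °C

26.3 °C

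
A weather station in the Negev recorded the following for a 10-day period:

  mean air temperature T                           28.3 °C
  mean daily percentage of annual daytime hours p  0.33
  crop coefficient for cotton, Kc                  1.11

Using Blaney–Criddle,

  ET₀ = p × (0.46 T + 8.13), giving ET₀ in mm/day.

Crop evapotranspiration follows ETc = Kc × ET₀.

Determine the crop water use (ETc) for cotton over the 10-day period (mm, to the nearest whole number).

77 mm

ET₀ = 0.33 × (0.46 × 28.3 + 8.13) = 0.33 × 21.148 = 6.9788 mm/d
ETc = Kc × ET₀ = 1.11 × 6.9788 = 7.7465 mm/d
Over 10 days: 7.7465 × 10 = 77.465 mm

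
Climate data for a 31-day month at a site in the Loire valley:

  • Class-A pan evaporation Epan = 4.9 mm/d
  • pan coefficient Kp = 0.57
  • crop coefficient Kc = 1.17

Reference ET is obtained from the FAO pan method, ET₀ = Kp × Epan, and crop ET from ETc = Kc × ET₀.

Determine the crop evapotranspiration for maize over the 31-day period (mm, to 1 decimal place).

101.3 mm

ET₀ = 0.57 × 4.9 = 2.7930 mm/d
ETc = Kc × ET₀ = 1.17 × 2.7930 = 3.2678 mm/d
Over 31 days: 3.2678 × 31 = 101.302 mm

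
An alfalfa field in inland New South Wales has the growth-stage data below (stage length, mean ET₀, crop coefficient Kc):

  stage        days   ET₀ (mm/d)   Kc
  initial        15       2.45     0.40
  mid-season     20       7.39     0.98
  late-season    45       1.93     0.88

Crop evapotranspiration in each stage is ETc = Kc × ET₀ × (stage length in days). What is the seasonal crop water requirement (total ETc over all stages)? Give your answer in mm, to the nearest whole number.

236 mm

initial: 0.40 × 2.45 × 15 = 14.70 mm
mid-season: 0.98 × 7.39 × 20 = 144.84 mm
late-season: 0.88 × 1.93 × 45 = 76.43 mm
Seasonal total = 235.97 mm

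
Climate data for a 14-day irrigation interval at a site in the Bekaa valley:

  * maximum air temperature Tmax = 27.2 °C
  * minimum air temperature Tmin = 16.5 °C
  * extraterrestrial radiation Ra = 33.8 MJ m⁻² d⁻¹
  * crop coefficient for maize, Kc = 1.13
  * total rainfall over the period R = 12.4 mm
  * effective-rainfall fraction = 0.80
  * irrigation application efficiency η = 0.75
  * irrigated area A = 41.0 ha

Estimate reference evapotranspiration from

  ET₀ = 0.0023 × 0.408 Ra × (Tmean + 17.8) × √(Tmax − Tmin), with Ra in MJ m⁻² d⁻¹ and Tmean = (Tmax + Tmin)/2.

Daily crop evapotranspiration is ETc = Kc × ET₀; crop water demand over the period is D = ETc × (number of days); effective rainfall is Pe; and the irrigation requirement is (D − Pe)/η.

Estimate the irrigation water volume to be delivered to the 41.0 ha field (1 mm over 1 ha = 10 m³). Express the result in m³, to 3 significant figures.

30200 m³

Tmean = (27.2 + 16.5)/2 = 21.85 °C
0.408 Ra = 0.408 × 33.8 = 13.7904 mm/d equivalent
ET₀ = 0.0023 × 13.7904 × (21.85 + 17.8) × √10.7 = 0.0023 × 13.7904 × 39.65 × 3.2711 = 4.1138 mm/d
ETc = Kc × ET₀ = 1.13 × 4.1138 = 4.6486 mm/d
Crop demand D = ETc × 14 d = 4.6486 × 14 = 65.080 mm
Pe = 0.80 × 12.4 = 9.920 mm
D − Pe = 65.080 − 9.920 = 55.160 mm
Gross irrigation = 55.160 / 0.75 = 73.547 mm
Volume = 73.547 mm × 41.0 ha × 10 = 30154.3 m³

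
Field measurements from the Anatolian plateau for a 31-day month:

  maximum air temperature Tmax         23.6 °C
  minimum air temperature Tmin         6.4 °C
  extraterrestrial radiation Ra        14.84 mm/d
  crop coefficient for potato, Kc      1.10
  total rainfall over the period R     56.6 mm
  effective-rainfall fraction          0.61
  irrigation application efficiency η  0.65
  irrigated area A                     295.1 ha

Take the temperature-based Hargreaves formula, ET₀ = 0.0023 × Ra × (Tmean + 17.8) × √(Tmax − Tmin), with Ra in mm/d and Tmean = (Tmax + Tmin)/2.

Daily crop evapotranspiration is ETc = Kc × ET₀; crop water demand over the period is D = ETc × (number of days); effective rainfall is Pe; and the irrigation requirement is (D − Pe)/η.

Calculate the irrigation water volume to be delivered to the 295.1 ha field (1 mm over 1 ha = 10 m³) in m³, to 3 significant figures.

Tmean = (23.6 + 6.4)/2 = 15.00 °C
ET₀ = 0.0023 × 14.84 × (15.00 + 17.8) × √17.2 = 0.0023 × 14.84 × 32.80 × 4.1473 = 4.6430 mm/d
ETc = Kc × ET₀ = 1.10 × 4.6430 = 5.1073 mm/d
Crop demand D = ETc × 31 d = 5.1073 × 31 = 158.326 mm
Pe = 0.61 × 56.6 = 34.526 mm
D − Pe = 158.326 − 34.526 = 123.800 mm
Gross irrigation = 123.800 / 0.65 = 190.462 mm
Volume = 190.462 mm × 295.1 ha × 10 = 562053.4 m³

562000 m³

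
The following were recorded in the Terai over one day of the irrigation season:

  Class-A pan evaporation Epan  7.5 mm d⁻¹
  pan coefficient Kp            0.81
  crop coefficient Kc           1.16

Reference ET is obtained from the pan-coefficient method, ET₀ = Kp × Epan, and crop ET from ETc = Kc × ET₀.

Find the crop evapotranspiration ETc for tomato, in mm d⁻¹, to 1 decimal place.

ET₀ = 0.81 × 7.5 = 6.0750 mm/d
ETc = Kc × ET₀ = 1.16 × 6.0750 = 7.0470 mm/d

7.0 mm d⁻¹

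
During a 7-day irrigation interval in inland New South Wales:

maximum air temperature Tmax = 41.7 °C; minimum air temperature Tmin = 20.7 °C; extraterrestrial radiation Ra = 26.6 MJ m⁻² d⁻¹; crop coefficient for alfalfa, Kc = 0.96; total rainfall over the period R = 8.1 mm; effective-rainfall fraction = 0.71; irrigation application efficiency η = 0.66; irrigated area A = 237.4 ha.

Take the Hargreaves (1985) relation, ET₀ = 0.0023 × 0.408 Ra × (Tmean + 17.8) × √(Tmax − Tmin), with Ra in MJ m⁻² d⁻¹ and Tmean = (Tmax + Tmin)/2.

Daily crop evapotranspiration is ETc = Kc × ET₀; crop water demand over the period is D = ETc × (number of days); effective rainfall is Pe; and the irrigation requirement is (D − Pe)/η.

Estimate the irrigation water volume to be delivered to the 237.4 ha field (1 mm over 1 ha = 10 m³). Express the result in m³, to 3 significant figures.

115000 m³

Tmean = (41.7 + 20.7)/2 = 31.20 °C
0.408 Ra = 0.408 × 26.6 = 10.8528 mm/d equivalent
ET₀ = 0.0023 × 10.8528 × (31.20 + 17.8) × √21.0 = 0.0023 × 10.8528 × 49.00 × 4.5826 = 5.6050 mm/d
ETc = Kc × ET₀ = 0.96 × 5.6050 = 5.3808 mm/d
Crop demand D = ETc × 7 d = 5.3808 × 7 = 37.666 mm
Pe = 0.71 × 8.1 = 5.751 mm
D − Pe = 37.666 − 5.751 = 31.915 mm
Gross irrigation = 31.915 / 0.66 = 48.356 mm
Volume = 48.356 mm × 237.4 ha × 10 = 114797.1 m³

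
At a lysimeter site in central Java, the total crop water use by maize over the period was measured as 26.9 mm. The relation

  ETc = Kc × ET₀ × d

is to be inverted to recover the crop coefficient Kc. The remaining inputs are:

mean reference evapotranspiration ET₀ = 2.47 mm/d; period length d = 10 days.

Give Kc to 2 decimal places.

ETc = Kc × ET₀ × d  ⇒  Kc = ETc / (ET₀ × d)
Kc = 26.9 / (2.47 × 10) = 26.9 / 24.70 = 1.0891

1.09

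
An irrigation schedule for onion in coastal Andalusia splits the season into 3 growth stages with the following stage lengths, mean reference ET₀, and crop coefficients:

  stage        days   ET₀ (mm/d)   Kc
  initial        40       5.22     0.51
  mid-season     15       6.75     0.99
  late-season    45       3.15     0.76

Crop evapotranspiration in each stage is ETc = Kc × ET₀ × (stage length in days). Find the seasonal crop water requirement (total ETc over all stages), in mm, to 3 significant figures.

314 mm

initial: 0.51 × 5.22 × 40 = 106.49 mm
mid-season: 0.99 × 6.75 × 15 = 100.24 mm
late-season: 0.76 × 3.15 × 45 = 107.73 mm
Seasonal total = 314.46 mm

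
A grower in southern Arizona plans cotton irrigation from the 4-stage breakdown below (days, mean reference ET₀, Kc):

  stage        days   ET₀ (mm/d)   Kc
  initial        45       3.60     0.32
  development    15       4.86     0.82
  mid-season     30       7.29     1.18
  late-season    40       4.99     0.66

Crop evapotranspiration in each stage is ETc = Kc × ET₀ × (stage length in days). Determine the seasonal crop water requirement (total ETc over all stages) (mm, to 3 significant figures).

initial: 0.32 × 3.60 × 45 = 51.84 mm
development: 0.82 × 4.86 × 15 = 59.78 mm
mid-season: 1.18 × 7.29 × 30 = 258.07 mm
late-season: 0.66 × 4.99 × 40 = 131.74 mm
Seasonal total = 501.43 mm

501 mm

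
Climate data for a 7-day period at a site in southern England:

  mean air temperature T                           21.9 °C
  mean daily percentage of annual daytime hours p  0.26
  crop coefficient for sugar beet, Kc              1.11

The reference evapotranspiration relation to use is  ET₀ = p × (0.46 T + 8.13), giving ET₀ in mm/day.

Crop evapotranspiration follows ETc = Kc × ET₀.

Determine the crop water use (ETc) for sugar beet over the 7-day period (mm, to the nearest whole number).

ET₀ = 0.26 × (0.46 × 21.9 + 8.13) = 0.26 × 18.204 = 4.7330 mm/d
ETc = Kc × ET₀ = 1.11 × 4.7330 = 5.2536 mm/d
Over 7 days: 5.2536 × 7 = 36.775 mm

37 mm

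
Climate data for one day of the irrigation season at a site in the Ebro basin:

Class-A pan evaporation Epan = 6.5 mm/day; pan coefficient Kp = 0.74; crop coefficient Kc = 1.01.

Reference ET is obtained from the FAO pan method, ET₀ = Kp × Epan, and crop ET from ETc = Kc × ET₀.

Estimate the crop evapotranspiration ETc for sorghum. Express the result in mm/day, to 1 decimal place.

ET₀ = 0.74 × 6.5 = 4.8100 mm/d
ETc = Kc × ET₀ = 1.01 × 4.8100 = 4.8581 mm/d

4.9 mm/day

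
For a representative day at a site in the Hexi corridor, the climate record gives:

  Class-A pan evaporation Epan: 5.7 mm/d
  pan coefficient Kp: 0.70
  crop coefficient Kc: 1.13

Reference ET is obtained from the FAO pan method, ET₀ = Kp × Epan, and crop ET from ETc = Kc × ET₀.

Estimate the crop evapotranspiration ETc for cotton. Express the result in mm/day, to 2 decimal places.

4.51 mm/day

ET₀ = 0.70 × 5.7 = 3.9900 mm/d
ETc = Kc × ET₀ = 1.13 × 3.9900 = 4.5087 mm/d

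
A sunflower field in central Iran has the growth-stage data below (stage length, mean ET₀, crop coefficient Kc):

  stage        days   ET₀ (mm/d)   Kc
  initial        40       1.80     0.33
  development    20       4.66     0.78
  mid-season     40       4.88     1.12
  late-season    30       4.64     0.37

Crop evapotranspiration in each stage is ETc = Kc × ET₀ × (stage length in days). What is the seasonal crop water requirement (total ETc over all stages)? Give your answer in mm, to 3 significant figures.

initial: 0.33 × 1.80 × 40 = 23.76 mm
development: 0.78 × 4.66 × 20 = 72.70 mm
mid-season: 1.12 × 4.88 × 40 = 218.62 mm
late-season: 0.37 × 4.64 × 30 = 51.50 mm
Seasonal total = 366.58 mm

367 mm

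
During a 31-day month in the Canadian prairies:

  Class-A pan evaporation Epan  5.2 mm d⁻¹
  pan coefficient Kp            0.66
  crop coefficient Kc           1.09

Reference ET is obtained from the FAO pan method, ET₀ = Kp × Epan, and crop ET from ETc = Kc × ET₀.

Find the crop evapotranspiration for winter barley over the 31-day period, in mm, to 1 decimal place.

ET₀ = 0.66 × 5.2 = 3.4320 mm/d
ETc = Kc × ET₀ = 1.09 × 3.4320 = 3.7409 mm/d
Over 31 days: 3.7409 × 31 = 115.968 mm

116.0 mm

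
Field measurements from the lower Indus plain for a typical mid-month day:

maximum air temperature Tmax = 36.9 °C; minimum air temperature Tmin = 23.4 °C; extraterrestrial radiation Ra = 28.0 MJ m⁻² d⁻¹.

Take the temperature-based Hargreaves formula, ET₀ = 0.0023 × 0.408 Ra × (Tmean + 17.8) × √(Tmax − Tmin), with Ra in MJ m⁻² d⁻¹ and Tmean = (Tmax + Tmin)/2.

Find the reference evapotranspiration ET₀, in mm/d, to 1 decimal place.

Tmean = (36.9 + 23.4)/2 = 30.15 °C
0.408 Ra = 0.408 × 28.0 = 11.4240 mm/d equivalent
ET₀ = 0.0023 × 11.4240 × (30.15 + 17.8) × √13.5 = 0.0023 × 11.4240 × 47.95 × 3.6742 = 4.6291 mm/d

4.6 mm/d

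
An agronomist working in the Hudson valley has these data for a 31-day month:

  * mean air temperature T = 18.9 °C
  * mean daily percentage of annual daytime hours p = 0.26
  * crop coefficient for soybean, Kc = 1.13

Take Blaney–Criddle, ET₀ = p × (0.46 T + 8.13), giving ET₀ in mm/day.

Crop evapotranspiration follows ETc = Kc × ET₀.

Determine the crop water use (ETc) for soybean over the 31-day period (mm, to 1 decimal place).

153.2 mm

ET₀ = 0.26 × (0.46 × 18.9 + 8.13) = 0.26 × 16.824 = 4.3742 mm/d
ETc = Kc × ET₀ = 1.13 × 4.3742 = 4.9428 mm/d
Over 31 days: 4.9428 × 31 = 153.227 mm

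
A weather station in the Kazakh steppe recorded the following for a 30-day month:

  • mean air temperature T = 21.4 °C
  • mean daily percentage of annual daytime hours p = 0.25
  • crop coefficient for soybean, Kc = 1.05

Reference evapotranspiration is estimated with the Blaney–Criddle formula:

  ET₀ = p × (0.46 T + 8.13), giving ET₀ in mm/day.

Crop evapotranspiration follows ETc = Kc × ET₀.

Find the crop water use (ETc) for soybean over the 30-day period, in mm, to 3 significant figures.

ET₀ = 0.25 × (0.46 × 21.4 + 8.13) = 0.25 × 17.974 = 4.4935 mm/d
ETc = Kc × ET₀ = 1.05 × 4.4935 = 4.7182 mm/d
Over 30 days: 4.7182 × 30 = 141.546 mm

142 mm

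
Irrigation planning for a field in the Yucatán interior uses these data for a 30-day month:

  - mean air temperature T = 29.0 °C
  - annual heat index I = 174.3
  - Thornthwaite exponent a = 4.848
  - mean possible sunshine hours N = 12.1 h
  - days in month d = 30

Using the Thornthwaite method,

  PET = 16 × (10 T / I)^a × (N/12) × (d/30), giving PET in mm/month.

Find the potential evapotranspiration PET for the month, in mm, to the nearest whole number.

190 mm

10T/I = 10 × 29.0 / 174.3 = 1.6638
(10T/I)^a = 1.6638^4.848 = 11.8004
Uncorrected PET = 16 × 11.8004 = 188.806 mm
Correction = (N/12)(d/30) = (12.1/12)(30/30) = 1.0083
PET = 188.806 × 1.0083 = 190.373 mm/month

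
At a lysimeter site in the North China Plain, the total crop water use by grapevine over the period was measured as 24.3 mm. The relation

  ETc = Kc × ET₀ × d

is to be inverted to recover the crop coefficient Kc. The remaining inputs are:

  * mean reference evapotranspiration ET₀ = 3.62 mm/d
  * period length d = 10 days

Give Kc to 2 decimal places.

0.67

ETc = Kc × ET₀ × d  ⇒  Kc = ETc / (ET₀ × d)
Kc = 24.3 / (3.62 × 10) = 24.3 / 36.20 = 0.6713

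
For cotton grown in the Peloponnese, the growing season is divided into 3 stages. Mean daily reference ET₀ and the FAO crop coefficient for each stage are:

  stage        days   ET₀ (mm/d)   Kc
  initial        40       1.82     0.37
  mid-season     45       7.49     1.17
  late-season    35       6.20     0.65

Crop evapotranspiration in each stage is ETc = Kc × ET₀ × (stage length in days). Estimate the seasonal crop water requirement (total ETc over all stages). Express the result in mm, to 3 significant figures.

initial: 0.37 × 1.82 × 40 = 26.94 mm
mid-season: 1.17 × 7.49 × 45 = 394.35 mm
late-season: 0.65 × 6.20 × 35 = 141.05 mm
Seasonal total = 562.34 mm

562 mm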